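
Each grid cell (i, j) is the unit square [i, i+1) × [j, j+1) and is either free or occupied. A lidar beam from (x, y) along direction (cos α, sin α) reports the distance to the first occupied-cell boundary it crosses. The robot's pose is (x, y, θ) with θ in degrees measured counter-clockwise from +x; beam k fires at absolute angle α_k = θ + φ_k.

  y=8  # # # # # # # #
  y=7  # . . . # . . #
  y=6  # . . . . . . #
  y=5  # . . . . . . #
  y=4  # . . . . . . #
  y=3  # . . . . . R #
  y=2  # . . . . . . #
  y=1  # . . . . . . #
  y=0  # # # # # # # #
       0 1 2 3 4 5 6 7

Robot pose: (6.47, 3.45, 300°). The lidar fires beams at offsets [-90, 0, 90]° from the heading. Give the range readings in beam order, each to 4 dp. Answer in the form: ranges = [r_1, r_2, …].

ranges = [4.9000, 1.0600, 0.6120]

beam 1: φ=-90°, α=210°
  d=(-0.8660,-0.5000)  start (6,3)  tX=0.5427 tY=0.9000  stride 1/|dx|=1.1547 1/|dy|=2.0000
    cross x-line → (5,3), t=0.5427
    cross y-line → (5,2), t=0.9000
    cross x-line → (4,2), t=1.6974
    cross x-line → (3,2), t=2.8521
    cross y-line → (3,1), t=2.9000
    cross x-line → (2,1), t=4.0068
    cross y-line → (2,0), t=4.9000 (wall)
  → r_1 = 4.9000
beam 2: φ=0°, α=300°
  d=(0.5000,-0.8660)  start (6,3)  tX=1.0600 tY=0.5196  stride 1/|dx|=2.0000 1/|dy|=1.1547
    cross y-line → (6,2), t=0.5196
    cross x-line → (7,2), t=1.0600 (wall)
  → r_2 = 1.0600
beam 3: φ=90°, α=30°
  d=(0.8660,0.5000)  start (6,3)  tX=0.6120 tY=1.1000  stride 1/|dx|=1.1547 1/|dy|=2.0000
    cross x-line → (7,3), t=0.6120 (wall)
  → r_3 = 0.6120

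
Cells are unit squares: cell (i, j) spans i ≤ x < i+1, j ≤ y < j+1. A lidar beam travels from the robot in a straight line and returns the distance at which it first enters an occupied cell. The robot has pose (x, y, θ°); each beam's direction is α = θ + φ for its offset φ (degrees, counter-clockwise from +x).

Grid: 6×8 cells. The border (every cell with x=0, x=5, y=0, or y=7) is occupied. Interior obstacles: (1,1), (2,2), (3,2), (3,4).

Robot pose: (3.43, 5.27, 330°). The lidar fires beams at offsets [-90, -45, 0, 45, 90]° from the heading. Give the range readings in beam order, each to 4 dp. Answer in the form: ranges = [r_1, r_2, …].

beam 1: φ=-90°, α=240°
  cosα=-0.5000 sinα=-0.8660 | (3,5) | tMaxX 0.8600 tMaxY 0.3118 | tΔX 2.0000 tΔY 1.1547
    t=0.3118 [y] (3,4) — stop
  → r_1 = 0.3118
beam 2: φ=-45°, α=285°
  cosα=0.2588 sinα=-0.9659 | (3,5) | tMaxX 2.2023 tMaxY 0.2795 | tΔX 3.8637 tΔY 1.0353
    t=0.2795 [y] (3,4) — stop
  → r_2 = 0.2795
beam 3: φ=0°, α=330°
  cosα=0.8660 sinα=-0.5000 | (3,5) | tMaxX 0.6582 tMaxY 0.5400 | tΔX 1.1547 tΔY 2.0000
    t=0.5400 [y] (3,4) — stop
  → r_3 = 0.5400
beam 4: φ=45°, α=15°
  cosα=0.9659 sinα=0.2588 | (3,5) | tMaxX 0.5901 tMaxY 2.8205 | tΔX 1.0353 tΔY 3.8637
    t=0.5901 [x] (4,5)
    t=1.6254 [x] (5,5) — stop
  → r_4 = 1.6254
beam 5: φ=90°, α=60°
  cosα=0.5000 sinα=0.8660 | (3,5) | tMaxX 1.1400 tMaxY 0.8429 | tΔX 2.0000 tΔY 1.1547
    t=0.8429 [y] (3,6)
    t=1.1400 [x] (4,6)
    t=1.9976 [y] (4,7) — stop
  → r_5 = 1.9976

ranges = [0.3118, 0.2795, 0.5400, 1.6254, 1.9976]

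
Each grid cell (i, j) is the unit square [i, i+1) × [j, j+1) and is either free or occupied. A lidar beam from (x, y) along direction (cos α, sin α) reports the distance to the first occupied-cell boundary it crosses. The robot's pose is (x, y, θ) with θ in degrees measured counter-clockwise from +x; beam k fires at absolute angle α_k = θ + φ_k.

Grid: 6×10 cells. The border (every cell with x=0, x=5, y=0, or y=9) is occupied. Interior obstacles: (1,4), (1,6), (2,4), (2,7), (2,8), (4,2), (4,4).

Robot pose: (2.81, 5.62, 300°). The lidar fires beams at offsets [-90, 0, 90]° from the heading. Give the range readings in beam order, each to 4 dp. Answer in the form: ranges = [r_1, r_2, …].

beam 1: φ=-90°, α=210°
  dir = (cos 210°, sin 210°) = (-0.8660, -0.5000); from cell (2,5)
  next x-line at t=0.9353, next y-line at t=1.2400; Δt_x=1.1547, Δt_y=2.0000
    x: enter (1,5) at t=0.9353
    y: enter (1,4) at t=1.2400 ← occupied
  → r_1 = 1.2400
beam 2: φ=0°, α=300°
  dir = (cos 300°, sin 300°) = (0.5000, -0.8660); from cell (2,5)
  next x-line at t=0.3800, next y-line at t=0.7159; Δt_x=2.0000, Δt_y=1.1547
    x: enter (3,5) at t=0.3800
    y: enter (3,4) at t=0.7159
    y: enter (3,3) at t=1.8706
    x: enter (4,3) at t=2.3800
    y: enter (4,2) at t=3.0253 ← occupied
  → r_2 = 3.0253
beam 3: φ=90°, α=30°
  dir = (cos 30°, sin 30°) = (0.8660, 0.5000); from cell (2,5)
  next x-line at t=0.2194, next y-line at t=0.7600; Δt_x=1.1547, Δt_y=2.0000
    x: enter (3,5) at t=0.2194
    y: enter (3,6) at t=0.7600
    x: enter (4,6) at t=1.3741
    x: enter (5,6) at t=2.5288 ← occupied
  → r_3 = 2.5288

ranges = [1.2400, 3.0253, 2.5288]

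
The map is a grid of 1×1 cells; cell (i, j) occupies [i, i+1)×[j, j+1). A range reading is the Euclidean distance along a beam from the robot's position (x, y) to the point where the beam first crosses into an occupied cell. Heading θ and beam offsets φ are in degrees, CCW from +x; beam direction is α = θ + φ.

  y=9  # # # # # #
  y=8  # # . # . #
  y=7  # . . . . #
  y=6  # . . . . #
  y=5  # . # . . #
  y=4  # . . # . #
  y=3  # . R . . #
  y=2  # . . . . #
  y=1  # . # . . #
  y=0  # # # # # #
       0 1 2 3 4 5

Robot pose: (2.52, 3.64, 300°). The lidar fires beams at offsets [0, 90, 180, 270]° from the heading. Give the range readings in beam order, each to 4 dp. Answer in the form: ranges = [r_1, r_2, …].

ranges = [3.0484, 0.7200, 3.0400, 1.7551]

beam 1: φ=0°, α=300°
  dir = (cos 300°, sin 300°) = (0.5000, -0.8660); from cell (2,3)
  next x-line at t=0.9600, next y-line at t=0.7390; Δt_x=2.0000, Δt_y=1.1547
    y: enter (2,2) at t=0.7390
    x: enter (3,2) at t=0.9600
    y: enter (3,1) at t=1.8937
    x: enter (4,1) at t=2.9600
    y: enter (4,0) at t=3.0484 ← occupied
  → r_1 = 3.0484
beam 2: φ=90°, α=30°
  dir = (cos 30°, sin 30°) = (0.8660, 0.5000); from cell (2,3)
  next x-line at t=0.5543, next y-line at t=0.7200; Δt_x=1.1547, Δt_y=2.0000
    x: enter (3,3) at t=0.5543
    y: enter (3,4) at t=0.7200 ← occupied
  → r_2 = 0.7200
beam 3: φ=180°, α=120°
  dir = (cos 120°, sin 120°) = (-0.5000, 0.8660); from cell (2,3)
  next x-line at t=1.0400, next y-line at t=0.4157; Δt_x=2.0000, Δt_y=1.1547
    y: enter (2,4) at t=0.4157
    x: enter (1,4) at t=1.0400
    y: enter (1,5) at t=1.5704
    y: enter (1,6) at t=2.7251
    x: enter (0,6) at t=3.0400 ← occupied
  → r_3 = 3.0400
beam 4: φ=270°, α=210°
  dir = (cos 210°, sin 210°) = (-0.8660, -0.5000); from cell (2,3)
  next x-line at t=0.6004, next y-line at t=1.2800; Δt_x=1.1547, Δt_y=2.0000
    x: enter (1,3) at t=0.6004
    y: enter (1,2) at t=1.2800
    x: enter (0,2) at t=1.7551 ← occupied
  → r_4 = 1.7551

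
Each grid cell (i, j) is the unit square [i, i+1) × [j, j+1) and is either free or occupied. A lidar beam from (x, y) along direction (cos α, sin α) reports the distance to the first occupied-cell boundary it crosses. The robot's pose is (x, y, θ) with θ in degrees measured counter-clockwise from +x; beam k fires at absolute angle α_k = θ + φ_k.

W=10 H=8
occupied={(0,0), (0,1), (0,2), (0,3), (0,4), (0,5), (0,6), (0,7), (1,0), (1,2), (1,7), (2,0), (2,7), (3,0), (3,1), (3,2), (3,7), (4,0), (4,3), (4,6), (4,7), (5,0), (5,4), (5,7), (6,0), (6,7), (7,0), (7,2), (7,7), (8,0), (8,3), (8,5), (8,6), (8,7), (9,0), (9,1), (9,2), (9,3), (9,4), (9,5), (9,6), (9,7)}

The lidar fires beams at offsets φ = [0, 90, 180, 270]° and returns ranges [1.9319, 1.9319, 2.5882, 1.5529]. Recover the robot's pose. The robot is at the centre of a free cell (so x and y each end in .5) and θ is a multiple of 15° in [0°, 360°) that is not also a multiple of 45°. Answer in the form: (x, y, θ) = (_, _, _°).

(x, y, θ) = (2.5, 4.5, 255°)

The pose lattice has 38·16 = 608 candidates. Test each by forward raycasting.
  (6.5, 1.5, 165°): beam 1 = 2.5882 ≠ 1.9319 ✗
  (7.5, 1.5, 195°): beam 2 = 0.5176 ≠ 1.9319 ✗
  (7.5, 5.5, 30°): beam 1 = 0.5774 ≠ 1.9319 ✗
  …
  (2.5, 4.5, 255°): r_1=1.9319, r_2=1.9319, r_3=2.5882, r_4=1.5529 — all match ✓
Only this pose fits every beam.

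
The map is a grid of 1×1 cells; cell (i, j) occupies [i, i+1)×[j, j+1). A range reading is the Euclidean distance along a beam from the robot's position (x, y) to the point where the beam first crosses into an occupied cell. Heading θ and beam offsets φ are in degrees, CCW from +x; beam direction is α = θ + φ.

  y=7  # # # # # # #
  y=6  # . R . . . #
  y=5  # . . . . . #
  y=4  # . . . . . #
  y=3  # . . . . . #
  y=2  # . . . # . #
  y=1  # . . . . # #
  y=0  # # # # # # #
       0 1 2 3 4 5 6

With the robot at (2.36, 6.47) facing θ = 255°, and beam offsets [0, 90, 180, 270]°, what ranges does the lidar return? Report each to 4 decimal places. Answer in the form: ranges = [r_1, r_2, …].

ranges = [5.2546, 3.7684, 0.5487, 1.4080]

beam 1: φ=0°, α=255°
  direction (-0.2588, -0.9659); cell (2,6); t to first gridline: x 1.3909, y 0.4866 (then +3.8637 / +1.0353)
    (2,5) via y @ 0.4866
    (1,5) via x @ 1.3909
    (1,4) via y @ 1.5219
    (1,3) via y @ 2.5571
    (1,2) via y @ 3.5924
    (1,1) via y @ 4.6277
    (0,1) via x @ 5.2546  # hit
  → r_1 = 5.2546
beam 2: φ=90°, α=345°
  direction (0.9659, -0.2588); cell (2,6); t to first gridline: x 0.6626, y 1.8159 (then +1.0353 / +3.8637)
    (3,6) via x @ 0.6626
    (4,6) via x @ 1.6979
    (4,5) via y @ 1.8159
    (5,5) via x @ 2.7331
    (6,5) via x @ 3.7684  # hit
  → r_2 = 3.7684
beam 3: φ=180°, α=75°
  direction (0.2588, 0.9659); cell (2,6); t to first gridline: x 2.4728, y 0.5487 (then +3.8637 / +1.0353)
    (2,7) via y @ 0.5487  # hit
  → r_3 = 0.5487
beam 4: φ=270°, α=165°
  direction (-0.9659, 0.2588); cell (2,6); t to first gridline: x 0.3727, y 2.0478 (then +1.0353 / +3.8637)
    (1,6) via x @ 0.3727
    (0,6) via x @ 1.4080  # hit
  → r_4 = 1.4080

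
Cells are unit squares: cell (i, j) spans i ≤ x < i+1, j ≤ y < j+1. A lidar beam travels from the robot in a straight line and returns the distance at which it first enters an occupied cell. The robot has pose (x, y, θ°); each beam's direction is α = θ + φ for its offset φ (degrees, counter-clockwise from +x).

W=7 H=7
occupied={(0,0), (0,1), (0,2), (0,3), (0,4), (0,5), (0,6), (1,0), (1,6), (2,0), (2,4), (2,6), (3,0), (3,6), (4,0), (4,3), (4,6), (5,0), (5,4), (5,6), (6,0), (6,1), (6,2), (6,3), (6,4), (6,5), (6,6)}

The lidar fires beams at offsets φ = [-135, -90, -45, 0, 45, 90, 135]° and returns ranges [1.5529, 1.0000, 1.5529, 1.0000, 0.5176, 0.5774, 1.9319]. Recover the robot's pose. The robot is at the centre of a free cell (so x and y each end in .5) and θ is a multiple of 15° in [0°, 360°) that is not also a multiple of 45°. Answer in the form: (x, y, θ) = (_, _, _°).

(x, y, θ) = (4.5, 5.5, 30°)

Enumerate (i+0.5, j+0.5, θ) over the 22 free cells and 16 admissible headings. For each, cast all 7 beams and compare to the given ranges.
  (3.5, 3.5, 120°): beam 1 = 0.5176 ≠ 1.5529 ✗
  (3.5, 2.5, 240°): beam 1 = 1.9319 ≠ 1.5529 ✗
  (1.5, 2.5, 240°): beam 1 = 1.9319 ≠ 1.5529 ✗
  (4.5, 2.5, 105°): beam 1 = 1.7321 ≠ 1.5529 ✗
  …
  (4.5, 5.5, 30°): r_1=1.5529, r_2=1.0000, r_3=1.5529, r_4=1.0000, r_5=0.5176, r_6=0.5774, r_7=1.9319 — all match ✓
No second candidate reproduces the full scan.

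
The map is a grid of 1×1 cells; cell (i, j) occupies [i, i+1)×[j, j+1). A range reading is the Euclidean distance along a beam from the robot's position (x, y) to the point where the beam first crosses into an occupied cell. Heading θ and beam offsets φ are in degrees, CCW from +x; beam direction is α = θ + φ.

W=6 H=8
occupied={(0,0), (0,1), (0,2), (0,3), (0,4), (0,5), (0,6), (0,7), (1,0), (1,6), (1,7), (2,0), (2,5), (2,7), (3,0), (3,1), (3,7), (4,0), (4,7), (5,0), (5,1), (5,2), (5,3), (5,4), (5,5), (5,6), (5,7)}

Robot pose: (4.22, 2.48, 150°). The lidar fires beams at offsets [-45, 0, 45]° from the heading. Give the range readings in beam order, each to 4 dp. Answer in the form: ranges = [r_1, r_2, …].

beam 1: φ=-45°, α=105°
  dir = (cos 105°, sin 105°) = (-0.2588, 0.9659); from cell (4,2)
  next x-line at t=0.8500, next y-line at t=0.5383; Δt_x=3.8637, Δt_y=1.0353
    y: enter (4,3) at t=0.5383
    x: enter (3,3) at t=0.8500
    y: enter (3,4) at t=1.5736
    y: enter (3,5) at t=2.6089
    y: enter (3,6) at t=3.6442
    y: enter (3,7) at t=4.6794 ← occupied
  → r_1 = 4.6794
beam 2: φ=0°, α=150°
  dir = (cos 150°, sin 150°) = (-0.8660, 0.5000); from cell (4,2)
  next x-line at t=0.2540, next y-line at t=1.0400; Δt_x=1.1547, Δt_y=2.0000
    x: enter (3,2) at t=0.2540
    y: enter (3,3) at t=1.0400
    x: enter (2,3) at t=1.4087
    x: enter (1,3) at t=2.5634
    y: enter (1,4) at t=3.0400
    x: enter (0,4) at t=3.7181 ← occupied
  → r_2 = 3.7181
beam 3: φ=45°, α=195°
  dir = (cos 195°, sin 195°) = (-0.9659, -0.2588); from cell (4,2)
  next x-line at t=0.2278, next y-line at t=1.8546; Δt_x=1.0353, Δt_y=3.8637
    x: enter (3,2) at t=0.2278
    x: enter (2,2) at t=1.2630
    y: enter (2,1) at t=1.8546
    x: enter (1,1) at t=2.2983
    x: enter (0,1) at t=3.3336 ← occupied
  → r_3 = 3.3336

ranges = [4.6794, 3.7181, 3.3336]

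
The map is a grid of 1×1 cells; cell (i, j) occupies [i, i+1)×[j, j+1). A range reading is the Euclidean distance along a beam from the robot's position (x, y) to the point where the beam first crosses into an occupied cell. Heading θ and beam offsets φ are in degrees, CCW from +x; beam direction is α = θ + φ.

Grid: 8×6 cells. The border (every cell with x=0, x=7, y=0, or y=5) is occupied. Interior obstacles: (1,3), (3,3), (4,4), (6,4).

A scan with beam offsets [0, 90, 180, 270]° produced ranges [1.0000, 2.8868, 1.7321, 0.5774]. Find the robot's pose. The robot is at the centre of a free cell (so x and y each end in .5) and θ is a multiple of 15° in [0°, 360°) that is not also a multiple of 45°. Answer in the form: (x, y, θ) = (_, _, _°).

(x, y, θ) = (6.5, 2.5, 60°)

Candidates: 20 free-cell centres × 16 headings = 320 poses. Raycast each; keep the one whose scan matches to 4 dp.
  (3.5, 4.5, 195°): beam 1 = 1.9319 ≠ 1.0000 ✗
  (3.5, 2.5, 105°): beam 1 = 0.5176 ≠ 1.0000 ✗
  (5.5, 4.5, 30°): beam 1 = 0.5774 ≠ 1.0000 ✗
  …
  (6.5, 2.5, 60°): r_1=1.0000, r_2=2.8868, r_3=1.7321, r_4=0.5774 — all match ✓
Only this pose fits every beam.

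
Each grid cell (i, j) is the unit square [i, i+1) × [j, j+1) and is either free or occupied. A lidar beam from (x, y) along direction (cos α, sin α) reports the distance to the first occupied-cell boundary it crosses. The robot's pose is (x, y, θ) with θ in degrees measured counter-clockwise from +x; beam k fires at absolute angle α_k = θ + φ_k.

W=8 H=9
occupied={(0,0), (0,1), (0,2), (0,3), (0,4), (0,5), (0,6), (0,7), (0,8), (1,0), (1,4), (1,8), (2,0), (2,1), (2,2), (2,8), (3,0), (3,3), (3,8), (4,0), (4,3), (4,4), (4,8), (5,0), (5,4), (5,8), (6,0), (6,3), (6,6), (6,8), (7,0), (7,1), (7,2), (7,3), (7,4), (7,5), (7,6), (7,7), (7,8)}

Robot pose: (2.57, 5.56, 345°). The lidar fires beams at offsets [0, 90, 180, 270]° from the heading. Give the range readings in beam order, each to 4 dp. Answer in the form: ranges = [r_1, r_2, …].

ranges = [2.1637, 2.5261, 1.6254, 4.7209]

beam 1: φ=0°, α=345°
  direction (0.9659, -0.2588); cell (2,5); t to first gridline: x 0.4452, y 2.1637 (then +1.0353 / +3.8637)
    (3,5) via x @ 0.4452
    (4,5) via x @ 1.4804
    (4,4) via y @ 2.1637  # hit
  → r_1 = 2.1637
beam 2: φ=90°, α=75°
  direction (0.2588, 0.9659); cell (2,5); t to first gridline: x 1.6614, y 0.4555 (then +3.8637 / +1.0353)
    (2,6) via y @ 0.4555
    (2,7) via y @ 1.4908
    (3,7) via x @ 1.6614
    (3,8) via y @ 2.5261  # hit
  → r_2 = 2.5261
beam 3: φ=180°, α=165°
  direction (-0.9659, 0.2588); cell (2,5); t to first gridline: x 0.5901, y 1.7000 (then +1.0353 / +3.8637)
    (1,5) via x @ 0.5901
    (0,5) via x @ 1.6254  # hit
  → r_3 = 1.6254
beam 4: φ=270°, α=255°
  direction (-0.2588, -0.9659); cell (2,5); t to first gridline: x 2.2023, y 0.5798 (then +3.8637 / +1.0353)
    (2,4) via y @ 0.5798
    (2,3) via y @ 1.6150
    (1,3) via x @ 2.2023
    (1,2) via y @ 2.6503
    (1,1) via y @ 3.6856
    (1,0) via y @ 4.7209  # hit
  → r_4 = 4.7209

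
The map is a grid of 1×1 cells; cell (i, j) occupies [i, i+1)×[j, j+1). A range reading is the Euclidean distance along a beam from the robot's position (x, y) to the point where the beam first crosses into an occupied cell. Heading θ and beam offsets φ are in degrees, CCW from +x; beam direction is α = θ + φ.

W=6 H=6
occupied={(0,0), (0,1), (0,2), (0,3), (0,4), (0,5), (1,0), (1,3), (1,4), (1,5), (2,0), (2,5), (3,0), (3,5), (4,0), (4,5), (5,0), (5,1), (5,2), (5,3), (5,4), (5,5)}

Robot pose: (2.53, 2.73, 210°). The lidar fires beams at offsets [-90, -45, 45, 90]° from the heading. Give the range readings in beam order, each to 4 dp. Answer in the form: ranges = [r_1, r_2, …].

beam 1: φ=-90°, α=120°
  cosα=-0.5000 sinα=0.8660 | (2,2) | tMaxX 1.0600 tMaxY 0.3118 | tΔX 2.0000 tΔY 1.1547
    t=0.3118 [y] (2,3)
    t=1.0600 [x] (1,3) — stop
  → r_1 = 1.0600
beam 2: φ=-45°, α=165°
  cosα=-0.9659 sinα=0.2588 | (2,2) | tMaxX 0.5487 tMaxY 1.0432 | tΔX 1.0353 tΔY 3.8637
    t=0.5487 [x] (1,2)
    t=1.0432 [y] (1,3) — stop
  → r_2 = 1.0432
beam 3: φ=45°, α=255°
  cosα=-0.2588 sinα=-0.9659 | (2,2) | tMaxX 2.0478 tMaxY 0.7558 | tΔX 3.8637 tΔY 1.0353
    t=0.7558 [y] (2,1)
    t=1.7910 [y] (2,0) — stop
  → r_3 = 1.7910
beam 4: φ=90°, α=300°
  cosα=0.5000 sinα=-0.8660 | (2,2) | tMaxX 0.9400 tMaxY 0.8429 | tΔX 2.0000 tΔY 1.1547
    t=0.8429 [y] (2,1)
    t=0.9400 [x] (3,1)
    t=1.9976 [y] (3,0) — stop
  → r_4 = 1.9976

ranges = [1.0600, 1.0432, 1.7910, 1.9976]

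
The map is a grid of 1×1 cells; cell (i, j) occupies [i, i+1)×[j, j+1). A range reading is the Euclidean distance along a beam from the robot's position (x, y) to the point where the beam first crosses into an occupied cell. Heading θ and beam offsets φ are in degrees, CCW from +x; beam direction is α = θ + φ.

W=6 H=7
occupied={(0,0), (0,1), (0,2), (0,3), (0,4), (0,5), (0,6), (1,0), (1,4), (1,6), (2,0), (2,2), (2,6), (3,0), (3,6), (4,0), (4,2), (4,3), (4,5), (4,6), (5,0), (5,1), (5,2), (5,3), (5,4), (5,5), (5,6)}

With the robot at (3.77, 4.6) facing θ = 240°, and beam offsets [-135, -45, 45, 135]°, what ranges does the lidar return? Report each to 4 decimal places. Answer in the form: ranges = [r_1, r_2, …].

beam 1: φ=-135°, α=105°
  cosα=-0.2588 sinα=0.9659 | (3,4) | tMaxX 2.9751 tMaxY 0.4141 | tΔX 3.8637 tΔY 1.0353
    t=0.4141 [y] (3,5)
    t=1.4494 [y] (3,6) — stop
  → r_1 = 1.4494
beam 2: φ=-45°, α=195°
  cosα=-0.9659 sinα=-0.2588 | (3,4) | tMaxX 0.7972 tMaxY 2.3182 | tΔX 1.0353 tΔY 3.8637
    t=0.7972 [x] (2,4)
    t=1.8324 [x] (1,4) — stop
  → r_2 = 1.8324
beam 3: φ=45°, α=285°
  cosα=0.2588 sinα=-0.9659 | (3,4) | tMaxX 0.8887 tMaxY 0.6212 | tΔX 3.8637 tΔY 1.0353
    t=0.6212 [y] (3,3)
    t=0.8887 [x] (4,3) — stop
  → r_3 = 0.8887
beam 4: φ=135°, α=15°
  cosα=0.9659 sinα=0.2588 | (3,4) | tMaxX 0.2381 tMaxY 1.5455 | tΔX 1.0353 tΔY 3.8637
    t=0.2381 [x] (4,4)
    t=1.2734 [x] (5,4) — stop
  → r_4 = 1.2734

ranges = [1.4494, 1.8324, 0.8887, 1.2734]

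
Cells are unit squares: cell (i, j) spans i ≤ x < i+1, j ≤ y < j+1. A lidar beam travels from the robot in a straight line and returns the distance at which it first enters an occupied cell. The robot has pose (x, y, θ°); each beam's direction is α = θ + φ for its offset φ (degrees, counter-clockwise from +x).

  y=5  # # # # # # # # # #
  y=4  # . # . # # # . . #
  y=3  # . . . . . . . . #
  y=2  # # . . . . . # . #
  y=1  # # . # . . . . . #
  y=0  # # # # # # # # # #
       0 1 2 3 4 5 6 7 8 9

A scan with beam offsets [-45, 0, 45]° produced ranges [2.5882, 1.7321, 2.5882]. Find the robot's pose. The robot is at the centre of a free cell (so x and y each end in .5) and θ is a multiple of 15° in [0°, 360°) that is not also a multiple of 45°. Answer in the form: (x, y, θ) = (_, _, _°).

Enumerate (i+0.5, j+0.5, θ) over the 24 free cells and 16 admissible headings. For each, cast all 3 beams and compare to the given ranges.
  (8.5, 3.5, 150°): beam 1 = 1.5529 ≠ 2.5882 ✗
  (4.5, 3.5, 210°): beam 1 = 1.9319 ≠ 2.5882 ✗
  (1.5, 3.5, 195°): beam 1 = 0.5774 ≠ 2.5882 ✗
  (3.5, 3.5, 255°): beam 1 = 1.7321 ≠ 2.5882 ✗
  …
  (4.5, 3.5, 240°): r_1=2.5882, r_2=1.7321, r_3=2.5882 — all match ✓
No second candidate reproduces the full scan.

(x, y, θ) = (4.5, 3.5, 240°)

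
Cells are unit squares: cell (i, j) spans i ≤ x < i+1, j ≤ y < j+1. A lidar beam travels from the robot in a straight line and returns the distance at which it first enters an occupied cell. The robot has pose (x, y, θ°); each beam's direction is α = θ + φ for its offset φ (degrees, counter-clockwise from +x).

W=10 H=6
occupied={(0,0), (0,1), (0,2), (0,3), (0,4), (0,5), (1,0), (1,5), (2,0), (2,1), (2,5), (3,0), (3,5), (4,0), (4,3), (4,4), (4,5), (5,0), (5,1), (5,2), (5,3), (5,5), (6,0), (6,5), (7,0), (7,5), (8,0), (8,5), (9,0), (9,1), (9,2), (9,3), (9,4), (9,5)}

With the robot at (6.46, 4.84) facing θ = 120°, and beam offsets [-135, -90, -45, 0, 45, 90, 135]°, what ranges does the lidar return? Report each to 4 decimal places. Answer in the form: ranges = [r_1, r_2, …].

beam 1: φ=-135°, α=345°
  cosα=0.9659 sinα=-0.2588 | (6,4) | tMaxX 0.5590 tMaxY 3.2455 | tΔX 1.0353 tΔY 3.8637
    t=0.5590 [x] (7,4)
    t=1.5943 [x] (8,4)
    t=2.6296 [x] (9,4) — stop
  → r_1 = 2.6296
beam 2: φ=-90°, α=30°
  cosα=0.8660 sinα=0.5000 | (6,4) | tMaxX 0.6235 tMaxY 0.3200 | tΔX 1.1547 tΔY 2.0000
    t=0.3200 [y] (6,5) — stop
  → r_2 = 0.3200
beam 3: φ=-45°, α=75°
  cosα=0.2588 sinα=0.9659 | (6,4) | tMaxX 2.0864 tMaxY 0.1656 | tΔX 3.8637 tΔY 1.0353
    t=0.1656 [y] (6,5) — stop
  → r_3 = 0.1656
beam 4: φ=0°, α=120°
  cosα=-0.5000 sinα=0.8660 | (6,4) | tMaxX 0.9200 tMaxY 0.1848 | tΔX 2.0000 tΔY 1.1547
    t=0.1848 [y] (6,5) — stop
  → r_4 = 0.1848
beam 5: φ=45°, α=165°
  cosα=-0.9659 sinα=0.2588 | (6,4) | tMaxX 0.4762 tMaxY 0.6182 | tΔX 1.0353 tΔY 3.8637
    t=0.4762 [x] (5,4)
    t=0.6182 [y] (5,5) — stop
  → r_5 = 0.6182
beam 6: φ=90°, α=210°
  cosα=-0.8660 sinα=-0.5000 | (6,4) | tMaxX 0.5312 tMaxY 1.6800 | tΔX 1.1547 tΔY 2.0000
    t=0.5312 [x] (5,4)
    t=1.6800 [y] (5,3) — stop
  → r_6 = 1.6800
beam 7: φ=135°, α=255°
  cosα=-0.2588 sinα=-0.9659 | (6,4) | tMaxX 1.7773 tMaxY 0.8696 | tΔX 3.8637 tΔY 1.0353
    t=0.8696 [y] (6,3)
    t=1.7773 [x] (5,3) — stop
  → r_7 = 1.7773

ranges = [2.6296, 0.3200, 0.1656, 0.1848, 0.6182, 1.6800, 1.7773]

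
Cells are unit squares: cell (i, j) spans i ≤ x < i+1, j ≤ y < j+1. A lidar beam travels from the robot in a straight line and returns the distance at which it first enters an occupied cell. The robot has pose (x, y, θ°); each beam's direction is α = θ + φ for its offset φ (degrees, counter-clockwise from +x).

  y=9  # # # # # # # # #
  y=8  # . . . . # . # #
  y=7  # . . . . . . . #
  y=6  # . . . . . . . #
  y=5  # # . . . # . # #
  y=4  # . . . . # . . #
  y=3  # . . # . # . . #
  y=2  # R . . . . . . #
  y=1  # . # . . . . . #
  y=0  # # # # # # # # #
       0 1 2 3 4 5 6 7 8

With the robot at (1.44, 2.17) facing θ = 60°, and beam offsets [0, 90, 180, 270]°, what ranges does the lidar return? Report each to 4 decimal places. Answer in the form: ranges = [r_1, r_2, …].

beam 1: φ=0°, α=60°
  direction (0.5000, 0.8660); cell (1,2); t to first gridline: x 1.1200, y 0.9584 (then +2.0000 / +1.1547)
    (1,3) via y @ 0.9584
    (2,3) via x @ 1.1200
    (2,4) via y @ 2.1131
    (3,4) via x @ 3.1200
    (3,5) via y @ 3.2678
    (3,6) via y @ 4.4225
    (4,6) via x @ 5.1200
    (4,7) via y @ 5.5772
    (4,8) via y @ 6.7319
    (5,8) via x @ 7.1200  # hit
  → r_1 = 7.1200
beam 2: φ=90°, α=150°
  direction (-0.8660, 0.5000); cell (1,2); t to first gridline: x 0.5081, y 1.6600 (then +1.1547 / +2.0000)
    (0,2) via x @ 0.5081  # hit
  → r_2 = 0.5081
beam 3: φ=180°, α=240°
  direction (-0.5000, -0.8660); cell (1,2); t to first gridline: x 0.8800, y 0.1963 (then +2.0000 / +1.1547)
    (1,1) via y @ 0.1963
    (0,1) via x @ 0.8800  # hit
  → r_3 = 0.8800
beam 4: φ=270°, α=330°
  direction (0.8660, -0.5000); cell (1,2); t to first gridline: x 0.6466, y 0.3400 (then +1.1547 / +2.0000)
    (1,1) via y @ 0.3400
    (2,1) via x @ 0.6466  # hit
  → r_4 = 0.6466

ranges = [7.1200, 0.5081, 0.8800, 0.6466]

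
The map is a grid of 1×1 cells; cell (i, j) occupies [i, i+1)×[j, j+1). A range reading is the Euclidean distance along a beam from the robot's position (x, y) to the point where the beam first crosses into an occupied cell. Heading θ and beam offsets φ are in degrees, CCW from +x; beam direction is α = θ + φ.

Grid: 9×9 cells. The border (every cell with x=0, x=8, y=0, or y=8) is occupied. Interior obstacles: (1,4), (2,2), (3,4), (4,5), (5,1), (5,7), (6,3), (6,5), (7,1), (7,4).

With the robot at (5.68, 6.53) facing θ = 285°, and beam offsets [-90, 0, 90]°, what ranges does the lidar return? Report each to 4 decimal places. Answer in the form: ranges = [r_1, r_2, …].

beam 1: φ=-90°, α=195°
  d=(-0.9659,-0.2588)  start (5,6)  tX=0.7040 tY=2.0478  stride 1/|dx|=1.0353 1/|dy|=3.8637
    cross x-line → (4,6), t=0.7040
    cross x-line → (3,6), t=1.7393
    cross y-line → (3,5), t=2.0478
    cross x-line → (2,5), t=2.7745
    cross x-line → (1,5), t=3.8098
    cross x-line → (0,5), t=4.8451 (wall)
  → r_1 = 4.8451
beam 2: φ=0°, α=285°
  d=(0.2588,-0.9659)  start (5,6)  tX=1.2364 tY=0.5487  stride 1/|dx|=3.8637 1/|dy|=1.0353
    cross y-line → (5,5), t=0.5487
    cross x-line → (6,5), t=1.2364 (wall)
  → r_2 = 1.2364
beam 3: φ=90°, α=15°
  d=(0.9659,0.2588)  start (5,6)  tX=0.3313 tY=1.8159  stride 1/|dx|=1.0353 1/|dy|=3.8637
    cross x-line → (6,6), t=0.3313
    cross x-line → (7,6), t=1.3666
    cross y-line → (7,7), t=1.8159
    cross x-line → (8,7), t=2.4018 (wall)
  → r_3 = 2.4018

ranges = [4.8451, 1.2364, 2.4018]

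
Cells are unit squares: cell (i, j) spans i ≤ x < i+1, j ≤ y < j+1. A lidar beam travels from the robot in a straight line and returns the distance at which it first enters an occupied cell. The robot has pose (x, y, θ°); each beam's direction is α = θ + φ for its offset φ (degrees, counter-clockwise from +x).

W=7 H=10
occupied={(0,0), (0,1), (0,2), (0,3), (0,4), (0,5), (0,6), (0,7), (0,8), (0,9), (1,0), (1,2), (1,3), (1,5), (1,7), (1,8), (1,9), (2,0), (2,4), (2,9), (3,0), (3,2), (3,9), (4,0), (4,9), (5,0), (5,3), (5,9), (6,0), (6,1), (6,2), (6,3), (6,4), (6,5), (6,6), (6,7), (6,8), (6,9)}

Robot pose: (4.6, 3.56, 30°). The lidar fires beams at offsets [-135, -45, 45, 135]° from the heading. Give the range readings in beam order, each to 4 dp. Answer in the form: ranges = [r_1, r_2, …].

beam 1: φ=-135°, α=255°
  d=(-0.2588,-0.9659)  start (4,3)  tX=2.3182 tY=0.5798  stride 1/|dx|=3.8637 1/|dy|=1.0353
    cross y-line → (4,2), t=0.5798
    cross y-line → (4,1), t=1.6150
    cross x-line → (3,1), t=2.3182
    cross y-line → (3,0), t=2.6503 (wall)
  → r_1 = 2.6503
beam 2: φ=-45°, α=345°
  d=(0.9659,-0.2588)  start (4,3)  tX=0.4141 tY=2.1637  stride 1/|dx|=1.0353 1/|dy|=3.8637
    cross x-line → (5,3), t=0.4141 (wall)
  → r_2 = 0.4141
beam 3: φ=45°, α=75°
  d=(0.2588,0.9659)  start (4,3)  tX=1.5455 tY=0.4555  stride 1/|dx|=3.8637 1/|dy|=1.0353
    cross y-line → (4,4), t=0.4555
    cross y-line → (4,5), t=1.4908
    cross x-line → (5,5), t=1.5455
    cross y-line → (5,6), t=2.5261
    cross y-line → (5,7), t=3.5614
    cross y-line → (5,8), t=4.5966
    cross x-line → (6,8), t=5.4092 (wall)
  → r_3 = 5.4092
beam 4: φ=135°, α=165°
  d=(-0.9659,0.2588)  start (4,3)  tX=0.6212 tY=1.7000  stride 1/|dx|=1.0353 1/|dy|=3.8637
    cross x-line → (3,3), t=0.6212
    cross x-line → (2,3), t=1.6564
    cross y-line → (2,4), t=1.7000 (wall)
  → r_4 = 1.7000

ranges = [2.6503, 0.4141, 5.4092, 1.7000]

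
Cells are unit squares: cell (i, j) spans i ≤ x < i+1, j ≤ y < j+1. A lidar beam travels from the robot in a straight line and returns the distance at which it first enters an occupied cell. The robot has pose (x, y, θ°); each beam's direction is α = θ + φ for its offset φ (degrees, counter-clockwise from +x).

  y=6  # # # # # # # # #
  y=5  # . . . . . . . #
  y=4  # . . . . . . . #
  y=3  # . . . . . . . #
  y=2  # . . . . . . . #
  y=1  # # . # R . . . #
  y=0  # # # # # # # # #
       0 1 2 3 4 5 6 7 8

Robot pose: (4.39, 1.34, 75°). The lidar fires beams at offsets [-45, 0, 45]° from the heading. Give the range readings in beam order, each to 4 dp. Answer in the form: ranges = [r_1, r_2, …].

ranges = [4.1685, 4.8244, 5.3809]

beam 1: φ=-45°, α=30°
  d=(0.8660,0.5000)  start (4,1)  tX=0.7044 tY=1.3200  stride 1/|dx|=1.1547 1/|dy|=2.0000
    cross x-line → (5,1), t=0.7044
    cross y-line → (5,2), t=1.3200
    cross x-line → (6,2), t=1.8591
    cross x-line → (7,2), t=3.0138
    cross y-line → (7,3), t=3.3200
    cross x-line → (8,3), t=4.1685 (wall)
  → r_1 = 4.1685
beam 2: φ=0°, α=75°
  d=(0.2588,0.9659)  start (4,1)  tX=2.3569 tY=0.6833  stride 1/|dx|=3.8637 1/|dy|=1.0353
    cross y-line → (4,2), t=0.6833
    cross y-line → (4,3), t=1.7186
    cross x-line → (5,3), t=2.3569
    cross y-line → (5,4), t=2.7538
    cross y-line → (5,5), t=3.7891
    cross y-line → (5,6), t=4.8244 (wall)
  → r_2 = 4.8244
beam 3: φ=45°, α=120°
  d=(-0.5000,0.8660)  start (4,1)  tX=0.7800 tY=0.7621  stride 1/|dx|=2.0000 1/|dy|=1.1547
    cross y-line → (4,2), t=0.7621
    cross x-line → (3,2), t=0.7800
    cross y-line → (3,3), t=1.9168
    cross x-line → (2,3), t=2.7800
    cross y-line → (2,4), t=3.0715
    cross y-line → (2,5), t=4.2262
    cross x-line → (1,5), t=4.7800
    cross y-line → (1,6), t=5.3809 (wall)
  → r_3 = 5.3809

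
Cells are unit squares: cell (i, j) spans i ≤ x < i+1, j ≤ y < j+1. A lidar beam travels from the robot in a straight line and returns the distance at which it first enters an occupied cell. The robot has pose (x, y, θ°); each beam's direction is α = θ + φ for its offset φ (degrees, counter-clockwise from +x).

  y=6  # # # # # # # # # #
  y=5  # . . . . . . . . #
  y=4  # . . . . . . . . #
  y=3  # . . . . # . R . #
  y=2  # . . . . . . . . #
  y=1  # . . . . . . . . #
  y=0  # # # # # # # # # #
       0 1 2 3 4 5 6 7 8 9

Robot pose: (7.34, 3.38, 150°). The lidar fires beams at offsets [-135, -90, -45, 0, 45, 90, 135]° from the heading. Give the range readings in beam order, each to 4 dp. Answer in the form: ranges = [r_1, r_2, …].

beam 1: φ=-135°, α=15°
  direction (0.9659, 0.2588); cell (7,3); t to first gridline: x 0.6833, y 2.3955 (then +1.0353 / +3.8637)
    (8,3) via x @ 0.6833
    (9,3) via x @ 1.7186  # hit
  → r_1 = 1.7186
beam 2: φ=-90°, α=60°
  direction (0.5000, 0.8660); cell (7,3); t to first gridline: x 1.3200, y 0.7159 (then +2.0000 / +1.1547)
    (7,4) via y @ 0.7159
    (8,4) via x @ 1.3200
    (8,5) via y @ 1.8706
    (8,6) via y @ 3.0253  # hit
  → r_2 = 3.0253
beam 3: φ=-45°, α=105°
  direction (-0.2588, 0.9659); cell (7,3); t to first gridline: x 1.3137, y 0.6419 (then +3.8637 / +1.0353)
    (7,4) via y @ 0.6419
    (6,4) via x @ 1.3137
    (6,5) via y @ 1.6771
    (6,6) via y @ 2.7124  # hit
  → r_3 = 2.7124
beam 4: φ=0°, α=150°
  direction (-0.8660, 0.5000); cell (7,3); t to first gridline: x 0.3926, y 1.2400 (then +1.1547 / +2.0000)
    (6,3) via x @ 0.3926
    (6,4) via y @ 1.2400
    (5,4) via x @ 1.5473
    (4,4) via x @ 2.7020
    (4,5) via y @ 3.2400
    (3,5) via x @ 3.8567
    (2,5) via x @ 5.0114
    (2,6) via y @ 5.2400  # hit
  → r_4 = 5.2400
beam 5: φ=45°, α=195°
  direction (-0.9659, -0.2588); cell (7,3); t to first gridline: x 0.3520, y 1.4682 (then +1.0353 / +3.8637)
    (6,3) via x @ 0.3520
    (5,3) via x @ 1.3873  # hit
  → r_5 = 1.3873
beam 6: φ=90°, α=240°
  direction (-0.5000, -0.8660); cell (7,3); t to first gridline: x 0.6800, y 0.4388 (then +2.0000 / +1.1547)
    (7,2) via y @ 0.4388
    (6,2) via x @ 0.6800
    (6,1) via y @ 1.5935
    (5,1) via x @ 2.6800
    (5,0) via y @ 2.7482  # hit
  → r_6 = 2.7482
beam 7: φ=135°, α=285°
  direction (0.2588, -0.9659); cell (7,3); t to first gridline: x 2.5500, y 0.3934 (then +3.8637 / +1.0353)
    (7,2) via y @ 0.3934
    (7,1) via y @ 1.4287
    (7,0) via y @ 2.4640  # hit
  → r_7 = 2.4640

ranges = [1.7186, 3.0253, 2.7124, 5.2400, 1.3873, 2.7482, 2.4640]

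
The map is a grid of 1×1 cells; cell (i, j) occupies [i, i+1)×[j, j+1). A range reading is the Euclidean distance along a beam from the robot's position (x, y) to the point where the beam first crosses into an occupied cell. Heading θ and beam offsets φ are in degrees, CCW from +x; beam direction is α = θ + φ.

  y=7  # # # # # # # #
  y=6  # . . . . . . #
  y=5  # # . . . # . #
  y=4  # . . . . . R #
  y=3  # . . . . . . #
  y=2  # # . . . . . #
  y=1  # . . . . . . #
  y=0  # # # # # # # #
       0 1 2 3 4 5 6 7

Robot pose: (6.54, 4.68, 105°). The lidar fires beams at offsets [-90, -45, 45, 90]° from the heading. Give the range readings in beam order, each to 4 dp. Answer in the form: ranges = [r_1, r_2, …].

ranges = [0.4762, 0.9200, 0.6400, 5.7354]

beam 1: φ=-90°, α=15°
  cosα=0.9659 sinα=0.2588 | (6,4) | tMaxX 0.4762 tMaxY 1.2364 | tΔX 1.0353 tΔY 3.8637
    t=0.4762 [x] (7,4) — stop
  → r_1 = 0.4762
beam 2: φ=-45°, α=60°
  cosα=0.5000 sinα=0.8660 | (6,4) | tMaxX 0.9200 tMaxY 0.3695 | tΔX 2.0000 tΔY 1.1547
    t=0.3695 [y] (6,5)
    t=0.9200 [x] (7,5) — stop
  → r_2 = 0.9200
beam 3: φ=45°, α=150°
  cosα=-0.8660 sinα=0.5000 | (6,4) | tMaxX 0.6235 tMaxY 0.6400 | tΔX 1.1547 tΔY 2.0000
    t=0.6235 [x] (5,4)
    t=0.6400 [y] (5,5) — stop
  → r_3 = 0.6400
beam 4: φ=90°, α=195°
  cosα=-0.9659 sinα=-0.2588 | (6,4) | tMaxX 0.5590 tMaxY 2.6273 | tΔX 1.0353 tΔY 3.8637
    t=0.5590 [x] (5,4)
    t=1.5943 [x] (4,4)
    t=2.6273 [y] (4,3)
    t=2.6296 [x] (3,3)
    t=3.6649 [x] (2,3)
    t=4.7002 [x] (1,3)
    t=5.7354 [x] (0,3) — stop
  → r_4 = 5.7354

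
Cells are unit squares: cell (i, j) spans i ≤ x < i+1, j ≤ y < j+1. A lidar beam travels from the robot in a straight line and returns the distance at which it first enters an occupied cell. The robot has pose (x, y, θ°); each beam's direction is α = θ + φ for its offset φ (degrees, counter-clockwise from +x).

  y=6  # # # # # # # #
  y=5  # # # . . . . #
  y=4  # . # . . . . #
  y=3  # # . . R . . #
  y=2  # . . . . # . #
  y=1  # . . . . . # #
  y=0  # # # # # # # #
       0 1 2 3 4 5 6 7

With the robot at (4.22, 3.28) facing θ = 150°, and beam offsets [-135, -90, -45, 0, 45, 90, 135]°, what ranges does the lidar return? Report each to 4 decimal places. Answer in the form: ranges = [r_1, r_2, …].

ranges = [2.8781, 3.1408, 2.8160, 1.4400, 3.3336, 2.6327, 2.3604]

beam 1: φ=-135°, α=15°
  cosα=0.9659 sinα=0.2588 | (4,3) | tMaxX 0.8075 tMaxY 2.7819 | tΔX 1.0353 tΔY 3.8637
    t=0.8075 [x] (5,3)
    t=1.8428 [x] (6,3)
    t=2.7819 [y] (6,4)
    t=2.8781 [x] (7,4) — stop
  → r_1 = 2.8781
beam 2: φ=-90°, α=60°
  cosα=0.5000 sinα=0.8660 | (4,3) | tMaxX 1.5600 tMaxY 0.8314 | tΔX 2.0000 tΔY 1.1547
    t=0.8314 [y] (4,4)
    t=1.5600 [x] (5,4)
    t=1.9861 [y] (5,5)
    t=3.1408 [y] (5,6) — stop
  → r_2 = 3.1408
beam 3: φ=-45°, α=105°
  cosα=-0.2588 sinα=0.9659 | (4,3) | tMaxX 0.8500 tMaxY 0.7454 | tΔX 3.8637 tΔY 1.0353
    t=0.7454 [y] (4,4)
    t=0.8500 [x] (3,4)
    t=1.7807 [y] (3,5)
    t=2.8160 [y] (3,6) — stop
  → r_3 = 2.8160
beam 4: φ=0°, α=150°
  cosα=-0.8660 sinα=0.5000 | (4,3) | tMaxX 0.2540 tMaxY 1.4400 | tΔX 1.1547 tΔY 2.0000
    t=0.2540 [x] (3,3)
    t=1.4087 [x] (2,3)
    t=1.4400 [y] (2,4) — stop
  → r_4 = 1.4400
beam 5: φ=45°, α=195°
  cosα=-0.9659 sinα=-0.2588 | (4,3) | tMaxX 0.2278 tMaxY 1.0818 | tΔX 1.0353 tΔY 3.8637
    t=0.2278 [x] (3,3)
    t=1.0818 [y] (3,2)
    t=1.2630 [x] (2,2)
    t=2.2983 [x] (1,2)
    t=3.3336 [x] (0,2) — stop
  → r_5 = 3.3336
beam 6: φ=90°, α=240°
  cosα=-0.5000 sinα=-0.8660 | (4,3) | tMaxX 0.4400 tMaxY 0.3233 | tΔX 2.0000 tΔY 1.1547
    t=0.3233 [y] (4,2)
    t=0.4400 [x] (3,2)
    t=1.4780 [y] (3,1)
    t=2.4400 [x] (2,1)
    t=2.6327 [y] (2,0) — stop
  → r_6 = 2.6327
beam 7: φ=135°, α=285°
  cosα=0.2588 sinα=-0.9659 | (4,3) | tMaxX 3.0137 tMaxY 0.2899 | tΔX 3.8637 tΔY 1.0353
    t=0.2899 [y] (4,2)
    t=1.3252 [y] (4,1)
    t=2.3604 [y] (4,0) — stop
  → r_7 = 2.3604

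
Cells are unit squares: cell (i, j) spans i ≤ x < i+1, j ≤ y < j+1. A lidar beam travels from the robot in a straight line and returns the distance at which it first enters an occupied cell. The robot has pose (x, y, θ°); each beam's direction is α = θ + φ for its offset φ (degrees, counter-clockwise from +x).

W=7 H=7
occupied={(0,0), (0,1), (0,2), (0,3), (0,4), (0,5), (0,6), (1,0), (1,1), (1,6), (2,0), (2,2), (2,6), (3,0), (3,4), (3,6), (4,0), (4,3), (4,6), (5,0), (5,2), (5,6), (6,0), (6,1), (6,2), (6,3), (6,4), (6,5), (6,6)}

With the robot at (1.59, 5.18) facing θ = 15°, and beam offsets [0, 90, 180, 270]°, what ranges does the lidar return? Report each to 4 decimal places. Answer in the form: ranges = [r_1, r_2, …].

ranges = [3.1682, 0.8489, 0.6108, 2.2569]

beam 1: φ=0°, α=15°
  dir = (cos 15°, sin 15°) = (0.9659, 0.2588); from cell (1,5)
  next x-line at t=0.4245, next y-line at t=3.1682; Δt_x=1.0353, Δt_y=3.8637
    x: enter (2,5) at t=0.4245
    x: enter (3,5) at t=1.4597
    x: enter (4,5) at t=2.4950
    y: enter (4,6) at t=3.1682 ← occupied
  → r_1 = 3.1682
beam 2: φ=90°, α=105°
  dir = (cos 105°, sin 105°) = (-0.2588, 0.9659); from cell (1,5)
  next x-line at t=2.2796, next y-line at t=0.8489; Δt_x=3.8637, Δt_y=1.0353
    y: enter (1,6) at t=0.8489 ← occupied
  → r_2 = 0.8489
beam 3: φ=180°, α=195°
  dir = (cos 195°, sin 195°) = (-0.9659, -0.2588); from cell (1,5)
  next x-line at t=0.6108, next y-line at t=0.6955; Δt_x=1.0353, Δt_y=3.8637
    x: enter (0,5) at t=0.6108 ← occupied
  → r_3 = 0.6108
beam 4: φ=270°, α=285°
  dir = (cos 285°, sin 285°) = (0.2588, -0.9659); from cell (1,5)
  next x-line at t=1.5841, next y-line at t=0.1863; Δt_x=3.8637, Δt_y=1.0353
    y: enter (1,4) at t=0.1863
    y: enter (1,3) at t=1.2216
    x: enter (2,3) at t=1.5841
    y: enter (2,2) at t=2.2569 ← occupied
  → r_4 = 2.2569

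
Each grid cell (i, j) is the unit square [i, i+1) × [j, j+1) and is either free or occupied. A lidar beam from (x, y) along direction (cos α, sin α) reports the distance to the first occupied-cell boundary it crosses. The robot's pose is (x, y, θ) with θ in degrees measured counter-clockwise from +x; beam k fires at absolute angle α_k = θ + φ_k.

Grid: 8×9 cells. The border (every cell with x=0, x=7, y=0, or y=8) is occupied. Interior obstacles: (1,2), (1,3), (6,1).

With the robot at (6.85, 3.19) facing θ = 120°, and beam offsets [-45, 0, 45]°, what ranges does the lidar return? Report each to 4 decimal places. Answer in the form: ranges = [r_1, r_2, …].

beam 1: φ=-45°, α=75°
  direction (0.2588, 0.9659); cell (6,3); t to first gridline: x 0.5796, y 0.8386 (then +3.8637 / +1.0353)
    (7,3) via x @ 0.5796  # hit
  → r_1 = 0.5796
beam 2: φ=0°, α=120°
  direction (-0.5000, 0.8660); cell (6,3); t to first gridline: x 1.7000, y 0.9353 (then +2.0000 / +1.1547)
    (6,4) via y @ 0.9353
    (5,4) via x @ 1.7000
    (5,5) via y @ 2.0900
    (5,6) via y @ 3.2447
    (4,6) via x @ 3.7000
    (4,7) via y @ 4.3994
    (4,8) via y @ 5.5541  # hit
  → r_2 = 5.5541
beam 3: φ=45°, α=165°
  direction (-0.9659, 0.2588); cell (6,3); t to first gridline: x 0.8800, y 3.1296 (then +1.0353 / +3.8637)
    (5,3) via x @ 0.8800
    (4,3) via x @ 1.9153
    (3,3) via x @ 2.9505
    (3,4) via y @ 3.1296
    (2,4) via x @ 3.9858
    (1,4) via x @ 5.0211
    (0,4) via x @ 6.0564  # hit
  → r_3 = 6.0564

ranges = [0.5796, 5.5541, 6.0564]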